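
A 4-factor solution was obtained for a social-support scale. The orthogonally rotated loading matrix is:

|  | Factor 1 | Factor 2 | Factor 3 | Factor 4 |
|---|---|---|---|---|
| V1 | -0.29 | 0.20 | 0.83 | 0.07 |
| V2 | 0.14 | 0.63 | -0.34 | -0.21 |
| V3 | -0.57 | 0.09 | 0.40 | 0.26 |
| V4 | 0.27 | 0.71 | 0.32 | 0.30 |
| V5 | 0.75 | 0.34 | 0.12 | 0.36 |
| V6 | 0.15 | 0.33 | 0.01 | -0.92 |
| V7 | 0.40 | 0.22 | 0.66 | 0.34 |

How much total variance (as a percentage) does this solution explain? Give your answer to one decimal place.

Communalities: 0.8179, 0.5762, 0.5606, 0.7694, 0.8221, 0.9779, 0.7596; Σh² = 5.2837.
Total variance with 7 standardized items is 7, so the solution explains 5.2837/7 = 0.7548 = 75.48%.

75.5%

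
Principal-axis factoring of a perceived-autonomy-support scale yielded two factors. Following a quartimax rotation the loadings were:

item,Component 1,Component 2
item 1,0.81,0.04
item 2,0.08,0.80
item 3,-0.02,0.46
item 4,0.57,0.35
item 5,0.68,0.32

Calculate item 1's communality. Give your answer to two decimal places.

h² = 0.81² + 0.04² = 0.6561 + 0.0016 = 0.6577

0.66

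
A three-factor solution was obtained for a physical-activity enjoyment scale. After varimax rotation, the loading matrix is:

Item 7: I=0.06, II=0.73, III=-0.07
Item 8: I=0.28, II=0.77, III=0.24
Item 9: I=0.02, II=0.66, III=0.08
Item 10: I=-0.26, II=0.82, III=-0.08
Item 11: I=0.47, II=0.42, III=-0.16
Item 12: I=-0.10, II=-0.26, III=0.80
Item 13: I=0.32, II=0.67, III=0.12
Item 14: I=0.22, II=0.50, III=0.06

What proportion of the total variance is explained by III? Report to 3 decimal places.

SS loadings for III = (-0.07)² + 0.24² + 0.08² + (-0.08)² + (-0.16)² + 0.80² + 0.12² + 0.06² = 0.7589
Proportion of variance = 0.7589 / 8 = 0.0949.

0.095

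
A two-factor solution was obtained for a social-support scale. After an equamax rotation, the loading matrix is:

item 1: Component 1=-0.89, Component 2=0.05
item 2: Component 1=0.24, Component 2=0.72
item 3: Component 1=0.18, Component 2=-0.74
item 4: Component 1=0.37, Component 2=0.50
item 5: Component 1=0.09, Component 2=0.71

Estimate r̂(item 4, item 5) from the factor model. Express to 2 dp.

0.39

r̂ = Σ λ_i·λ_j across factors = (0.37)(0.09) + (0.50)(0.71)
  = +0.0333 +0.3550 = 0.3883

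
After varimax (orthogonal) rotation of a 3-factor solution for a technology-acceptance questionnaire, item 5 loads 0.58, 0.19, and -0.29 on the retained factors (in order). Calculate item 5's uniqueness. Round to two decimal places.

0.54

h² = 0.58² + 0.19² + (-0.29)² = 0.3364 + 0.0361 + 0.0841 = 0.4566
Uniqueness u² = 1 − h² = 1 − 0.4566 = 0.5434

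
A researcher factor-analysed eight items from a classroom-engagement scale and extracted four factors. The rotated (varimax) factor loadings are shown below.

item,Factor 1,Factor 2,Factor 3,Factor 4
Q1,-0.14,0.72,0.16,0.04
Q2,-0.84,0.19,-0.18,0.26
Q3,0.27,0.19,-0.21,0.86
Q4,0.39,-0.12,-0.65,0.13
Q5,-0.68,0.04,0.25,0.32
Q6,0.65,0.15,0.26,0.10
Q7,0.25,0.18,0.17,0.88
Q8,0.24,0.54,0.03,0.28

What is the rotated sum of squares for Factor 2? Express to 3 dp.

SS loadings for Factor 2 = 0.72² + 0.19² + 0.19² + (-0.12)² + 0.04² + 0.15² + 0.18² + 0.54² = 0.5184 + 0.0361 + 0.0361 + 0.0144 + 0.0016 + 0.0225 + 0.0324 + 0.2916 = 0.9531

0.953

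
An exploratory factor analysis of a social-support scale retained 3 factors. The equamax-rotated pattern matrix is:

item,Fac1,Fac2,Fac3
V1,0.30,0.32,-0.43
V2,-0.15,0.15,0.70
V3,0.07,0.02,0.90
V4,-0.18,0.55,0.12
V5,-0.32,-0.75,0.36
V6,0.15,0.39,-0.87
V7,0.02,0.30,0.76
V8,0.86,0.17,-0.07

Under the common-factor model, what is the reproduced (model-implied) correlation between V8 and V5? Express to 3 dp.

r̂ = Σ λ_i·λ_j across factors = (0.86)(-0.32) + (0.17)(-0.75) + (-0.07)(0.36)
  = -0.2752 -0.1275 -0.0252 = -0.4279

-0.428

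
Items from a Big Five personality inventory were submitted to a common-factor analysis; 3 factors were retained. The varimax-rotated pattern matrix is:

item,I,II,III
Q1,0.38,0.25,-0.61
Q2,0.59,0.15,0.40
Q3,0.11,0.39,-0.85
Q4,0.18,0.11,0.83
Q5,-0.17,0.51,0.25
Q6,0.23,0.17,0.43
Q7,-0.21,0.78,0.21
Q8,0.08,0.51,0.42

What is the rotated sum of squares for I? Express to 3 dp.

0.669

SS loadings for I = 0.38² + 0.59² + 0.11² + 0.18² + (-0.17)² + 0.23² + (-0.21)² + 0.08² = 0.1444 + 0.3481 + 0.0121 + 0.0324 + 0.0289 + 0.0529 + 0.0441 + 0.0064 = 0.6693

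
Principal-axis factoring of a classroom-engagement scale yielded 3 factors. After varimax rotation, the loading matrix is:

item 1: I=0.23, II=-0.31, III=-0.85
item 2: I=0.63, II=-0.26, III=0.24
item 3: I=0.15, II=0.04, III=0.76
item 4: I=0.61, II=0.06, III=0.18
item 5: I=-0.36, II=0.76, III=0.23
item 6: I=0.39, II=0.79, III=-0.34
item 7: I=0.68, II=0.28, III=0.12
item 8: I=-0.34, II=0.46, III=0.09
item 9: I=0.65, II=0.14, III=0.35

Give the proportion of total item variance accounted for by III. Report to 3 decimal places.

0.189

SS loadings for III = (-0.85)² + 0.24² + 0.76² + 0.18² + 0.23² + (-0.34)² + 0.12² + 0.09² + 0.35² = 1.7036
Proportion of variance = 1.7036 / 9 = 0.1893.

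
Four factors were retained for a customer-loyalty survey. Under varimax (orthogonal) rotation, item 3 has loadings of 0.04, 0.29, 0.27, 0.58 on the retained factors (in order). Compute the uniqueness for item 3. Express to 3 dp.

0.505

h² = 0.04² + 0.29² + 0.27² + 0.58² = 0.0016 + 0.0841 + 0.0729 + 0.3364 = 0.4950
Uniqueness u² = 1 − h² = 1 − 0.4950 = 0.5050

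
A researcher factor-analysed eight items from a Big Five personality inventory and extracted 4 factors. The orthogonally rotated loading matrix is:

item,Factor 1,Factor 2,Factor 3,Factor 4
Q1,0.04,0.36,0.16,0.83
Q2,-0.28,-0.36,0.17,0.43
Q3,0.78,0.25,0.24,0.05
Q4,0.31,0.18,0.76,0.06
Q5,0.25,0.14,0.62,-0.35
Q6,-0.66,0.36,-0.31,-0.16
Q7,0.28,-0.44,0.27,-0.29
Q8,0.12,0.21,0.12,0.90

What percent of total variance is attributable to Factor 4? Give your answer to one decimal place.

24.0%

SS loadings for Factor 4 = 0.83² + 0.43² + 0.05² + 0.06² + (-0.35)² + (-0.16)² + (-0.29)² + 0.90² = 1.9221
With 8 standardized items, total variance = 8. Proportion = 1.9221/8 = 0.2403 → 24.03%.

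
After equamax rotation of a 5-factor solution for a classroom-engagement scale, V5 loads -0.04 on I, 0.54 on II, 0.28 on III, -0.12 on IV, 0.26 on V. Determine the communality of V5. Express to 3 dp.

h² = (-0.04)² + 0.54² + 0.28² + (-0.12)² + 0.26² = 0.0016 + 0.2916 + 0.0784 + 0.0144 + 0.0676 = 0.4536

0.454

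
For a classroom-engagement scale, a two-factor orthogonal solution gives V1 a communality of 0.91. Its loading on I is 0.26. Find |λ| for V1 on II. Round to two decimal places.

Under orthogonal rotation h² = Σλ², so λ_II² = h² − (0.0676) = 0.91 − 0.0676 = 0.8424.
|λ| = √0.8424 = 0.9178.

0.92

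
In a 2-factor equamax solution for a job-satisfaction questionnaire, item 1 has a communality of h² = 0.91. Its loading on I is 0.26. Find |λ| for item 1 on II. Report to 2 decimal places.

Under orthogonal rotation h² = Σλ², so λ_II² = h² − (0.0676) = 0.91 − 0.0676 = 0.8424.
|λ| = √0.8424 = 0.9178.

0.92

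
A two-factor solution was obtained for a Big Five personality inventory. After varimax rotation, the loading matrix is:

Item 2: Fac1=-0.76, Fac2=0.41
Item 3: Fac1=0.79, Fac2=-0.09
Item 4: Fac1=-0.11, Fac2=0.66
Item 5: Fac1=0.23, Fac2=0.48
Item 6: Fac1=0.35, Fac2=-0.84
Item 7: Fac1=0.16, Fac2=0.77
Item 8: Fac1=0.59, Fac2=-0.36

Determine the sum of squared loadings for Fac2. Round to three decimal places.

2.270

SS loadings for Fac2 = 0.41² + (-0.09)² + 0.66² + 0.48² + (-0.84)² + 0.77² + (-0.36)² = 0.1681 + 0.0081 + 0.4356 + 0.2304 + 0.7056 + 0.5929 + 0.1296 = 2.2703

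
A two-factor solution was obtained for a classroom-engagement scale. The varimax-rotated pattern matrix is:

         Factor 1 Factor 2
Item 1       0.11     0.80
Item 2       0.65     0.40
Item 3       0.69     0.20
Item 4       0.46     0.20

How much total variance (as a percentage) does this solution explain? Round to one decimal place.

SS loadings by factor: 1.1223, 0.8800; total = 2.0023.
Total variance with 4 standardized items is 4, so the solution explains 2.0023/4 = 0.5006 = 50.06%.

50.1%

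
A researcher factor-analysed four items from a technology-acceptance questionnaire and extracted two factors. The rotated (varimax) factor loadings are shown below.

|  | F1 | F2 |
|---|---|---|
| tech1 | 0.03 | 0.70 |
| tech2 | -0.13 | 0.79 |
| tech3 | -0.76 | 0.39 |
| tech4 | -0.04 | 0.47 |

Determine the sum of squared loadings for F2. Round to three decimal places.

SS loadings for F2 = 0.70² + 0.79² + 0.39² + 0.47² = 0.4900 + 0.6241 + 0.1521 + 0.2209 = 1.4871

1.487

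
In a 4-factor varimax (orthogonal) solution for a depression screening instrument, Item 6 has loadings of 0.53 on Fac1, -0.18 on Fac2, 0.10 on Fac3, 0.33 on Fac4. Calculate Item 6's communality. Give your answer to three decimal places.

h² = 0.53² + (-0.18)² + 0.10² + 0.33² = 0.2809 + 0.0324 + 0.0100 + 0.1089 = 0.4322

0.432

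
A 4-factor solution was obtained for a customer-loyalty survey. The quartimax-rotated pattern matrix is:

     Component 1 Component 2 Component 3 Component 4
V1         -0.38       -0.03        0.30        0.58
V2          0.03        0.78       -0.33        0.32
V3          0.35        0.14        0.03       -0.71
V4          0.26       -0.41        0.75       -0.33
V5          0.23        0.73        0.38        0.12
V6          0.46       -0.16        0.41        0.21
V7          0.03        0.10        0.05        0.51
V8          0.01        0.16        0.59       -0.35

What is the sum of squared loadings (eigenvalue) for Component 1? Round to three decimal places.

SS loadings for Component 1 = (-0.38)² + 0.03² + 0.35² + 0.26² + 0.23² + 0.46² + 0.03² + 0.01² = 0.1444 + 0.0009 + 0.1225 + 0.0676 + 0.0529 + 0.2116 + 0.0009 + 0.0001 = 0.6009

0.601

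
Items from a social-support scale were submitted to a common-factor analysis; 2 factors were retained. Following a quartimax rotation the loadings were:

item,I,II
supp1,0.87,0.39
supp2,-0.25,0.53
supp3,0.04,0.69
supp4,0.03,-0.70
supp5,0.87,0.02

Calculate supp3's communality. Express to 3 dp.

h² = 0.04² + 0.69² = 0.0016 + 0.4761 = 0.4777

0.478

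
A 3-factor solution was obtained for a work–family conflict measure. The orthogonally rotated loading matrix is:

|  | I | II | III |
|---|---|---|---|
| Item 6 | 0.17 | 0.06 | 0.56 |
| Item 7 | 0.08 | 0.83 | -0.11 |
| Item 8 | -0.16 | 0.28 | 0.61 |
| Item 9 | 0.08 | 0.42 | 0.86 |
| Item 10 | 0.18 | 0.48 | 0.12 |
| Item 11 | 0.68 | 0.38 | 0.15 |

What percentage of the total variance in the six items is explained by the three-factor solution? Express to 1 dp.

SS loadings by factor: 0.5621, 1.3221, 1.4743; total = 3.3585.
Total variance with 6 standardized items is 6, so the solution explains 3.3585/6 = 0.5597 = 55.97%.

56.0%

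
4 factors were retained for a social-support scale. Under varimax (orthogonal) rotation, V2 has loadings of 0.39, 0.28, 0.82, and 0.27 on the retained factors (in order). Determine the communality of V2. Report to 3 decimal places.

h² = 0.39² + 0.28² + 0.82² + 0.27² = 0.1521 + 0.0784 + 0.6724 + 0.0729 = 0.9758

0.976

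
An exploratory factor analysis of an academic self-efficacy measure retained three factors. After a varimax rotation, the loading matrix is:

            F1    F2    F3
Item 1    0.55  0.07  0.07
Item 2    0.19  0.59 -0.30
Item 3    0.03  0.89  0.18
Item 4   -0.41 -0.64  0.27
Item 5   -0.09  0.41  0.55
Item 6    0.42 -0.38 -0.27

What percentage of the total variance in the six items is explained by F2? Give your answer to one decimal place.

SS loadings for F2 = 0.07² + 0.59² + 0.89² + (-0.64)² + 0.41² + (-0.38)² = 1.8672
With 6 standardized items, total variance = 6. Proportion = 1.8672/6 = 0.3112 → 31.12%.

31.1%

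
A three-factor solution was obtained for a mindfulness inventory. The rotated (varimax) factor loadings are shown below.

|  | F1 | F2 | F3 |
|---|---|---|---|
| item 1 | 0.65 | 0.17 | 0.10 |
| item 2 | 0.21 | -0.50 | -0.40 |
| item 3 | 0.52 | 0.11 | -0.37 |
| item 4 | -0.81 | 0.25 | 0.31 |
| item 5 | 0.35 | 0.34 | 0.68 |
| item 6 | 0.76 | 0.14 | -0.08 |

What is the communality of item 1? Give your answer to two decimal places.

0.46

h² = 0.65² + 0.17² + 0.10² = 0.4225 + 0.0289 + 0.0100 = 0.4614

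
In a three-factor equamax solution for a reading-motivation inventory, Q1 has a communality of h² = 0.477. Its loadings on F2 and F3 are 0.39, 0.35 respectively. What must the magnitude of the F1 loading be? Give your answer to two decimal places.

0.45

Under orthogonal rotation h² = Σλ², so λ_F1² = h² − (0.2746) = 0.477 − 0.2746 = 0.2024.
|λ| = √0.2024 = 0.4499.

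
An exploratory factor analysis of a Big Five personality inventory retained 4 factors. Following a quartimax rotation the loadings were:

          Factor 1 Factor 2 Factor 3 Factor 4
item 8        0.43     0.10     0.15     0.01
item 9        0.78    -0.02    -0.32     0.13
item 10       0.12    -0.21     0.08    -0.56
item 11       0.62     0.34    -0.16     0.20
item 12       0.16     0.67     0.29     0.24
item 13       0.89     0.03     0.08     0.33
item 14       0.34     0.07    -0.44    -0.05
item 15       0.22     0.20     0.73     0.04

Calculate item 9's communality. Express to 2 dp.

h² = 0.78² + (-0.02)² + (-0.32)² + 0.13² = 0.6084 + 0.0004 + 0.1024 + 0.0169 = 0.7281

0.73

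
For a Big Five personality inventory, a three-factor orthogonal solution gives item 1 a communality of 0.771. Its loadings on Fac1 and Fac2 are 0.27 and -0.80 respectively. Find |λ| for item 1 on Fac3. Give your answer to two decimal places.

0.24

Under orthogonal rotation h² = Σλ², so λ_Fac3² = h² − (0.7129) = 0.771 − 0.7129 = 0.0581.
|λ| = √0.0581 = 0.2410.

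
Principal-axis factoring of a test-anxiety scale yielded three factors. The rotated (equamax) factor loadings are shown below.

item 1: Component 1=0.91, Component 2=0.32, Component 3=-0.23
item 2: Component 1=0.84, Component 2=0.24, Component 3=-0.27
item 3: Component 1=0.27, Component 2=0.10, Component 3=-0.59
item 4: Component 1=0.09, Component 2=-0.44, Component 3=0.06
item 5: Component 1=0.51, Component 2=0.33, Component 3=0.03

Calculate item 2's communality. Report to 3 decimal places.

0.836

h² = 0.84² + 0.24² + (-0.27)² = 0.7056 + 0.0576 + 0.0729 = 0.8361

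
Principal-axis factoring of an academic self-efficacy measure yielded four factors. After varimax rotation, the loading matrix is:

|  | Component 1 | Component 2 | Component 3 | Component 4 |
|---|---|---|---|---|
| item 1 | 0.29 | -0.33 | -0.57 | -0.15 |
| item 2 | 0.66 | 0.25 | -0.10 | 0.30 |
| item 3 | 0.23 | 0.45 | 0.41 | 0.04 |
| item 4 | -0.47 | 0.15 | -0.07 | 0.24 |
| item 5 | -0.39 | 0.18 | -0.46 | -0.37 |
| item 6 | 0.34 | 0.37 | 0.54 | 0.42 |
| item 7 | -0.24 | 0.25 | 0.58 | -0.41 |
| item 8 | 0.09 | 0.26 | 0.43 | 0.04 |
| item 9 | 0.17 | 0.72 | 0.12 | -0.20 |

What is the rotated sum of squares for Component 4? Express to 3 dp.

0.695

SS loadings for Component 4 = (-0.15)² + 0.30² + 0.04² + 0.24² + (-0.37)² + 0.42² + (-0.41)² + 0.04² + (-0.20)² = 0.0225 + 0.0900 + 0.0016 + 0.0576 + 0.1369 + 0.1764 + 0.1681 + 0.0016 + 0.0400 = 0.6947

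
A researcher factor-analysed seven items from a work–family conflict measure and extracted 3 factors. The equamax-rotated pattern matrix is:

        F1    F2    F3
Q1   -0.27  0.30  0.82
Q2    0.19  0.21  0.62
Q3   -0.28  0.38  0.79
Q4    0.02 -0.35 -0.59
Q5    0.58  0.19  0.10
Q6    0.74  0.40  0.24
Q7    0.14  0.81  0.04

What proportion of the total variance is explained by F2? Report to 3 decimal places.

0.179

SS loadings for F2 = 0.30² + 0.21² + 0.38² + (-0.35)² + 0.19² + 0.40² + 0.81² = 1.2532
Proportion of variance = 1.2532 / 7 = 0.1790.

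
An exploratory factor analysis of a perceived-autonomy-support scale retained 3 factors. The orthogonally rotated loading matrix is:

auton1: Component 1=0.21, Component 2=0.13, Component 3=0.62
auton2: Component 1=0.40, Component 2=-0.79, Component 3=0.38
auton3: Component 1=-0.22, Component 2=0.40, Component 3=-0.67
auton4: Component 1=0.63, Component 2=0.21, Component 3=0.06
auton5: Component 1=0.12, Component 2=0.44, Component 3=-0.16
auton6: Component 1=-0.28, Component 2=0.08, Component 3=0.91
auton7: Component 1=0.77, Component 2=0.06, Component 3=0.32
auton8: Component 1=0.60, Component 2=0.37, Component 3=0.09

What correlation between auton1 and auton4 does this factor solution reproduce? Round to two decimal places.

0.20

r̂ = Σ λ_i·λ_j across factors = (0.21)(0.63) + (0.13)(0.21) + (0.62)(0.06)
  = +0.1323 +0.0273 +0.0372 = 0.1968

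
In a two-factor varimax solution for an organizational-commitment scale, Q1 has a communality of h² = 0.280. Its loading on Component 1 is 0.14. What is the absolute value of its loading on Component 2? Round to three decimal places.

0.510

Under orthogonal rotation h² = Σλ², so λ_Component 2² = h² − (0.0196) = 0.280 − 0.0196 = 0.2604.
|λ| = √0.2604 = 0.5103.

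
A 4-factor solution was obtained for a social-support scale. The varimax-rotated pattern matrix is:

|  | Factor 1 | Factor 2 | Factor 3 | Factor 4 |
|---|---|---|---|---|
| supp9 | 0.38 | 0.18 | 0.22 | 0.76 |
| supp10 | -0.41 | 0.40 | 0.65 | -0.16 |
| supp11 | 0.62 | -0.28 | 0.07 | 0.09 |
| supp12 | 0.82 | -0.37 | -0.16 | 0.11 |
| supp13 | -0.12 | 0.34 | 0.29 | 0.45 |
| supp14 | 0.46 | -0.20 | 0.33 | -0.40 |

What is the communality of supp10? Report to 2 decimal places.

h² = (-0.41)² + 0.40² + 0.65² + (-0.16)² = 0.1681 + 0.1600 + 0.4225 + 0.0256 = 0.7762

0.78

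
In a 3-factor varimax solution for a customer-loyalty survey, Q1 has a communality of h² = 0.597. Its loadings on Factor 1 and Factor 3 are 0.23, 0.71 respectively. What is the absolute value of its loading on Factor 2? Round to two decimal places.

Under orthogonal rotation h² = Σλ², so λ_Factor 2² = h² − (0.5570) = 0.597 − 0.5570 = 0.0400.
|λ| = √0.0400 = 0.2000.

0.20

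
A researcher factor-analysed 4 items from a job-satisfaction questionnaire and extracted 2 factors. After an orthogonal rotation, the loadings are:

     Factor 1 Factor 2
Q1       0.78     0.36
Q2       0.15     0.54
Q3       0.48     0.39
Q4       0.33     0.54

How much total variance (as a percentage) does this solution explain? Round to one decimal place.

45.9%

Communalities: 0.7380, 0.3141, 0.3825, 0.4005; Σh² = 1.8351.
Total variance with 4 standardized items is 4, so the solution explains 1.8351/4 = 0.4588 = 45.88%.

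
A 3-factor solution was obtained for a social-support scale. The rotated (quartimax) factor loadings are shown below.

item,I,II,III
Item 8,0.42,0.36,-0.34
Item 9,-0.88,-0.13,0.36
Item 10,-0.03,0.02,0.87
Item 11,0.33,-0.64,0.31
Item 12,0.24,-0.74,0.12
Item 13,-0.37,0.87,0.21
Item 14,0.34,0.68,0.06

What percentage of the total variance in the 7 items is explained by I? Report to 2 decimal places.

SS loadings for I = 0.42² + (-0.88)² + (-0.03)² + 0.33² + 0.24² + (-0.37)² + 0.34² = 1.3707
With 7 standardized items, total variance = 7. Proportion = 1.3707/7 = 0.1958 → 19.58%.

19.58%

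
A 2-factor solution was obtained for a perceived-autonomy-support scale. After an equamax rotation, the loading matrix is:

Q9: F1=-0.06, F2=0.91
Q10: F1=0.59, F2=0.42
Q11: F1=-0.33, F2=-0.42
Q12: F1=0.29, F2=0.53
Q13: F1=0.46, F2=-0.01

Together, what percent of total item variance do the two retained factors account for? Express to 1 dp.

SS loadings by factor: 0.7563, 1.4619; total = 2.2182.
Total variance with 5 standardized items is 5, so the solution explains 2.2182/5 = 0.4436 = 44.36%.

44.4%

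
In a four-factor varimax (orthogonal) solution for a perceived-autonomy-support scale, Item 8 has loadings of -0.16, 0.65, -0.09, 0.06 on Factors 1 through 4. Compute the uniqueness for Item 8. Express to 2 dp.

0.54

h² = (-0.16)² + 0.65² + (-0.09)² + 0.06² = 0.0256 + 0.4225 + 0.0081 + 0.0036 = 0.4598
Uniqueness u² = 1 − h² = 1 − 0.4598 = 0.5402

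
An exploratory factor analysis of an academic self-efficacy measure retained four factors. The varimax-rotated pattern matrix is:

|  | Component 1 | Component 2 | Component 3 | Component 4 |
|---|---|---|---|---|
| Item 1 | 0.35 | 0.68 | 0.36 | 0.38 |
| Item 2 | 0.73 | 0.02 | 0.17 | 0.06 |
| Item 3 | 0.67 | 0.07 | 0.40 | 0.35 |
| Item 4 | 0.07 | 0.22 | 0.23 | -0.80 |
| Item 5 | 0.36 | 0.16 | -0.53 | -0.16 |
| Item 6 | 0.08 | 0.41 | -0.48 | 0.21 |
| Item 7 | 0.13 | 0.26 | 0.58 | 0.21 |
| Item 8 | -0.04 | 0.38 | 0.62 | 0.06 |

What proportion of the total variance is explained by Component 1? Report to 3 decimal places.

0.158

SS loadings for Component 1 = 0.35² + 0.73² + 0.67² + 0.07² + 0.36² + 0.08² + 0.13² + (-0.04)² = 1.2637
Proportion of variance = 1.2637 / 8 = 0.1580.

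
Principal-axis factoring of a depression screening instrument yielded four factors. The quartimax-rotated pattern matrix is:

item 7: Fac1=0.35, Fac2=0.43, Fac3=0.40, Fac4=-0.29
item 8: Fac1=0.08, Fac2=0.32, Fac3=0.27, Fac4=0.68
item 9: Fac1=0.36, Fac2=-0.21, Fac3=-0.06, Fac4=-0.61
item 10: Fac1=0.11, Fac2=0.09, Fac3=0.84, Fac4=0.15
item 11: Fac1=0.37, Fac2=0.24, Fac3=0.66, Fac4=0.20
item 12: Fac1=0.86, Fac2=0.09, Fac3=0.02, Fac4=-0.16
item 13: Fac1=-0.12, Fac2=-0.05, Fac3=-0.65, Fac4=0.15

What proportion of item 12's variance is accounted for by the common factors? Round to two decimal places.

h² = 0.86² + 0.09² + 0.02² + (-0.16)² = 0.7396 + 0.0081 + 0.0004 + 0.0256 = 0.7737

0.77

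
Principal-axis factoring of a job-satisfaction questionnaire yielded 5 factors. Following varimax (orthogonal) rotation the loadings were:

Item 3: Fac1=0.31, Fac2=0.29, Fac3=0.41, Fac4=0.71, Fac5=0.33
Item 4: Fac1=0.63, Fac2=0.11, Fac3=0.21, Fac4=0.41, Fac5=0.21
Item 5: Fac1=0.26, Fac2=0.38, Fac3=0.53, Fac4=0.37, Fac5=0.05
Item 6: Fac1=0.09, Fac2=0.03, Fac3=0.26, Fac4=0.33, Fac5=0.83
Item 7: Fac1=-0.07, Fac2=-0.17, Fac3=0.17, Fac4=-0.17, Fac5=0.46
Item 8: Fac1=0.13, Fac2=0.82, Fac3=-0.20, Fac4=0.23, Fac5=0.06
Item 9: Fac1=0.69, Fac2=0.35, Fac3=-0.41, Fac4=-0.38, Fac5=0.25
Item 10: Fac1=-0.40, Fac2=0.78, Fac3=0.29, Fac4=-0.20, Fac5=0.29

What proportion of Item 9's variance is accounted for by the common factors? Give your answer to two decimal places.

h² = 0.69² + 0.35² + (-0.41)² + (-0.38)² + 0.25² = 0.4761 + 0.1225 + 0.1681 + 0.1444 + 0.0625 = 0.9736

0.97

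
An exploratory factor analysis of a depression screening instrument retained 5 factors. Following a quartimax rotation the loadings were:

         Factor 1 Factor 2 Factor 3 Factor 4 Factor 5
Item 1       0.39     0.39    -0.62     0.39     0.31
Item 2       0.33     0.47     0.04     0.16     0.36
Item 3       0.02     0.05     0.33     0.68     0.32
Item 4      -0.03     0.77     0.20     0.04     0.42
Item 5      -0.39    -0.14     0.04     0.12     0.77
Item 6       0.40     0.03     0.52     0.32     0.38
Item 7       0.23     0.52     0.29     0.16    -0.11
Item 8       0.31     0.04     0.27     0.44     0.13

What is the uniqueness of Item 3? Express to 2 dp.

h² = 0.02² + 0.05² + 0.33² + 0.68² + 0.32² = 0.0004 + 0.0025 + 0.1089 + 0.4624 + 0.1024 = 0.6766
Uniqueness u² = 1 − h² = 1 − 0.6766 = 0.3234

0.32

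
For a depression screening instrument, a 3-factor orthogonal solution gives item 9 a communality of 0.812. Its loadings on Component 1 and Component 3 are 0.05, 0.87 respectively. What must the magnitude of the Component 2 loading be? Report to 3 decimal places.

Under orthogonal rotation h² = Σλ², so λ_Component 2² = h² − (0.7594) = 0.812 − 0.7594 = 0.0526.
|λ| = √0.0526 = 0.2293.

0.229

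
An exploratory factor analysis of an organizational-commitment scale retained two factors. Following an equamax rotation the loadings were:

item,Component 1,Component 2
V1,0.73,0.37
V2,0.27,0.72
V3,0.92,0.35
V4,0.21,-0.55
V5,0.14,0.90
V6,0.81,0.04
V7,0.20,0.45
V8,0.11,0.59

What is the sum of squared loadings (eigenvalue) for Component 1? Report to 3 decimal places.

SS loadings for Component 1 = 0.73² + 0.27² + 0.92² + 0.21² + 0.14² + 0.81² + 0.20² + 0.11² = 0.5329 + 0.0729 + 0.8464 + 0.0441 + 0.0196 + 0.6561 + 0.0400 + 0.0121 = 2.2241

2.224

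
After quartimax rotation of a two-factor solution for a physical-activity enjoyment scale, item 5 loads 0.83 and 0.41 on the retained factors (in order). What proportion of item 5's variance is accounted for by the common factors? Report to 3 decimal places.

h² = 0.83² + 0.41² = 0.6889 + 0.1681 = 0.8570

0.857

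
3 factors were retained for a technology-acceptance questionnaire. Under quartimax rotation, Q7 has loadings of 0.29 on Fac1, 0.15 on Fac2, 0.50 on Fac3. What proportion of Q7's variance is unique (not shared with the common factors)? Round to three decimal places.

0.643

h² = 0.29² + 0.15² + 0.50² = 0.0841 + 0.0225 + 0.2500 = 0.3566
Uniqueness u² = 1 − h² = 1 − 0.3566 = 0.6434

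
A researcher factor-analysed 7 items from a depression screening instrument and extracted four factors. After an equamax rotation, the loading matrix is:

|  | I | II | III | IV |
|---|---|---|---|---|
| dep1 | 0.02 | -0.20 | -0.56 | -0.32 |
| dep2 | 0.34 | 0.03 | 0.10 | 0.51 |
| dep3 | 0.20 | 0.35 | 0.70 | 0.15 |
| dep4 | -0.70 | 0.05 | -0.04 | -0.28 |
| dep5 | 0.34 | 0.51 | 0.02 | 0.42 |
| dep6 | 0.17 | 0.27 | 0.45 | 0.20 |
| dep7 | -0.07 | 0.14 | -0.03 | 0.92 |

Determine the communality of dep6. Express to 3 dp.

0.344

h² = 0.17² + 0.27² + 0.45² + 0.20² = 0.0289 + 0.0729 + 0.2025 + 0.0400 = 0.3443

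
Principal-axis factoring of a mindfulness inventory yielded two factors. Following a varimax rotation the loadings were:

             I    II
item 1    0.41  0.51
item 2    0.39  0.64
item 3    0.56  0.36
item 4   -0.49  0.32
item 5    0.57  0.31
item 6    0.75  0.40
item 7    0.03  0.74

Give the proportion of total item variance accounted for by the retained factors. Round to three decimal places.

0.495

Communalities: 0.4282, 0.5617, 0.4432, 0.3425, 0.4210, 0.7225, 0.5485; Σh² = 3.4676.
Total variance with 7 standardized items is 7, so the solution explains 3.4676/7 = 0.4954.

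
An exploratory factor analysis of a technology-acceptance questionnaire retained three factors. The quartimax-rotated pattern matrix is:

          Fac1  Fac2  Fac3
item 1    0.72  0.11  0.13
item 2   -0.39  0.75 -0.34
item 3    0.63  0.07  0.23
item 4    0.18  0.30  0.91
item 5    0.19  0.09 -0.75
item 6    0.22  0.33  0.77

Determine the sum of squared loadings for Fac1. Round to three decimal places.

SS loadings for Fac1 = 0.72² + (-0.39)² + 0.63² + 0.18² + 0.19² + 0.22² = 0.5184 + 0.1521 + 0.3969 + 0.0324 + 0.0361 + 0.0484 = 1.1843

1.184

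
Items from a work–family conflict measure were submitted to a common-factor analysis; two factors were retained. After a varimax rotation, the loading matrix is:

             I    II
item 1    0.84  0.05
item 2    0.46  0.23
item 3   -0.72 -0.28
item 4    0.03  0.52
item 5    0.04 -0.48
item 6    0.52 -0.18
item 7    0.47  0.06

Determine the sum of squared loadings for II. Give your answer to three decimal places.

SS loadings for II = 0.05² + 0.23² + (-0.28)² + 0.52² + (-0.48)² + (-0.18)² + 0.06² = 0.0025 + 0.0529 + 0.0784 + 0.2704 + 0.2304 + 0.0324 + 0.0036 = 0.6706

0.671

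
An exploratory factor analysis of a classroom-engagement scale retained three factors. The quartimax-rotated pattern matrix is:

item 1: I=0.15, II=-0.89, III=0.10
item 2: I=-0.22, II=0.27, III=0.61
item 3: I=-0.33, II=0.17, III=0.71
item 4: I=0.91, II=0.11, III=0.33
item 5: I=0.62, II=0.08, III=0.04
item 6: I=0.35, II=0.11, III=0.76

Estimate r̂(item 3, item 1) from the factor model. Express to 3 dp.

-0.130

r̂ = Σ λ_i·λ_j across factors = (-0.33)(0.15) + (0.17)(-0.89) + (0.71)(0.10)
  = -0.0495 -0.1513 +0.0710 = -0.1298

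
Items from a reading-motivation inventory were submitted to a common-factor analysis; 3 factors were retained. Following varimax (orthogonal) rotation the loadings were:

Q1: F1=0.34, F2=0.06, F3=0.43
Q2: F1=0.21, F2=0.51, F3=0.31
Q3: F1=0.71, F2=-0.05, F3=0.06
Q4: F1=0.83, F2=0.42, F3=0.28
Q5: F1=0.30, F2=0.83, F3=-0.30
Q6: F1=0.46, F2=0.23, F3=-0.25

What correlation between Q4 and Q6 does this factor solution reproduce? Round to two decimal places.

r̂ = Σ λ_i·λ_j across factors = (0.83)(0.46) + (0.42)(0.23) + (0.28)(-0.25)
  = +0.3818 +0.0966 -0.0700 = 0.4084

0.41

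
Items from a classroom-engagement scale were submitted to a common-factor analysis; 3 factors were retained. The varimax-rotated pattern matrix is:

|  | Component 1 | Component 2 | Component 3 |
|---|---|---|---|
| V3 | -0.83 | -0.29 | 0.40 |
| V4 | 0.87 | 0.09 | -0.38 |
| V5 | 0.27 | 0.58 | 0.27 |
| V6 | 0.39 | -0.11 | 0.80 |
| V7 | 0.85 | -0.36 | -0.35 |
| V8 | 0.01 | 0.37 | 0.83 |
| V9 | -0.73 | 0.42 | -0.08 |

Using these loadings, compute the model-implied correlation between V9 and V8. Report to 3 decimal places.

r̂ = Σ λ_i·λ_j across factors = (-0.73)(0.01) + (0.42)(0.37) + (-0.08)(0.83)
  = -0.0073 +0.1554 -0.0664 = 0.0817

0.082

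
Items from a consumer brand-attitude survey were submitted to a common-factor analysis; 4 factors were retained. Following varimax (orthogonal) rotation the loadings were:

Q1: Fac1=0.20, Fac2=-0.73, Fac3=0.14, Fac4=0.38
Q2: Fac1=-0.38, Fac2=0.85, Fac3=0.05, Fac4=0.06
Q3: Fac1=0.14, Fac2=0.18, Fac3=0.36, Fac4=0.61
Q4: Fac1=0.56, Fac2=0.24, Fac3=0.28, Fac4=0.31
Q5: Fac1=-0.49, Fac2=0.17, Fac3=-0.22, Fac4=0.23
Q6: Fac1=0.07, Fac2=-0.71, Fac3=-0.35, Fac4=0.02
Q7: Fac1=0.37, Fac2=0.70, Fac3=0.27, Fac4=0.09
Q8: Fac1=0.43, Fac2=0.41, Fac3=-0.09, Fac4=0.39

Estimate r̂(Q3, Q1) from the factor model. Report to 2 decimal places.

0.18

r̂ = Σ λ_i·λ_j across factors = (0.14)(0.20) + (0.18)(-0.73) + (0.36)(0.14) + (0.61)(0.38)
  = +0.0280 -0.1314 +0.0504 +0.2318 = 0.1788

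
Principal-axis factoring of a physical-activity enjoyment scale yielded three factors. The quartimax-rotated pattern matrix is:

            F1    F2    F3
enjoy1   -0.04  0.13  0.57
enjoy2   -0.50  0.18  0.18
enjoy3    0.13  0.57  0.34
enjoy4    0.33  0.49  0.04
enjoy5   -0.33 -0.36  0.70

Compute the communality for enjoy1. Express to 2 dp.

0.34

h² = (-0.04)² + 0.13² + 0.57² = 0.0016 + 0.0169 + 0.3249 = 0.3434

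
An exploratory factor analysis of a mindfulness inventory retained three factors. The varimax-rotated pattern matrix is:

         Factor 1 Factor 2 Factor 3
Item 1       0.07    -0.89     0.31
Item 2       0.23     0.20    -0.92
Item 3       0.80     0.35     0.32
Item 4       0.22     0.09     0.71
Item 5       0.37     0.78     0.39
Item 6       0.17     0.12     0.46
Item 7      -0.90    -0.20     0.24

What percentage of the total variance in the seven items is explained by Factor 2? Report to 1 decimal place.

23.2%

SS loadings for Factor 2 = (-0.89)² + 0.20² + 0.35² + 0.09² + 0.78² + 0.12² + (-0.20)² = 1.6255
With 7 standardized items, total variance = 7. Proportion = 1.6255/7 = 0.2322 → 23.22%.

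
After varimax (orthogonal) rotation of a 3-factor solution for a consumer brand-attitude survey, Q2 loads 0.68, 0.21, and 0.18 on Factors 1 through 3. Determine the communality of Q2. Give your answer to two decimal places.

0.54

h² = 0.68² + 0.21² + 0.18² = 0.4624 + 0.0441 + 0.0324 = 0.5389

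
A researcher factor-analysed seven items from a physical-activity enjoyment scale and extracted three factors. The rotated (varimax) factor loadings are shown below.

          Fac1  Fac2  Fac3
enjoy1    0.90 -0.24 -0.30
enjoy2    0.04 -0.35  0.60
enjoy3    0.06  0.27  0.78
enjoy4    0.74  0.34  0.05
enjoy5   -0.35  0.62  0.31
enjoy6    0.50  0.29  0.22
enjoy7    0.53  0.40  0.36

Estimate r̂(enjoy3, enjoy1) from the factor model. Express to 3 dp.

r̂ = Σ λ_i·λ_j across factors = (0.06)(0.90) + (0.27)(-0.24) + (0.78)(-0.30)
  = +0.0540 -0.0648 -0.2340 = -0.2448

-0.245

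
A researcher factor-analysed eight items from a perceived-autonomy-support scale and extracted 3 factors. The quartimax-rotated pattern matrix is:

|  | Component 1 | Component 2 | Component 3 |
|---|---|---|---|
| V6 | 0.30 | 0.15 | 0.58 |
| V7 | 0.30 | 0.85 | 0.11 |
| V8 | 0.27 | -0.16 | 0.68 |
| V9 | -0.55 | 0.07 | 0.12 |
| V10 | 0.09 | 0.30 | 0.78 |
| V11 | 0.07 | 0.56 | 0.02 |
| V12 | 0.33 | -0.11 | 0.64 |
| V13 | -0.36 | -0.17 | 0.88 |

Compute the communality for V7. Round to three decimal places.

0.825

h² = 0.30² + 0.85² + 0.11² = 0.0900 + 0.7225 + 0.0121 = 0.8246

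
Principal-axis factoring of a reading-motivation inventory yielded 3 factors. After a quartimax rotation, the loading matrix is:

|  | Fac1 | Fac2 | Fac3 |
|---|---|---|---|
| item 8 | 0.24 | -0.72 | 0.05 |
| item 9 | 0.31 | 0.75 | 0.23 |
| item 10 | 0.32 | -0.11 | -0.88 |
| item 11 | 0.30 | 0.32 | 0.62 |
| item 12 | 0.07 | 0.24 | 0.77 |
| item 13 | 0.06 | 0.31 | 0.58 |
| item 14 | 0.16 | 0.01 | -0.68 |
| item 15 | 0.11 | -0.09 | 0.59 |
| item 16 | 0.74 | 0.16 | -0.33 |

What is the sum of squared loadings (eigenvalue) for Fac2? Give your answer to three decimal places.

SS loadings for Fac2 = (-0.72)² + 0.75² + (-0.11)² + 0.32² + 0.24² + 0.31² + 0.01² + (-0.09)² + 0.16² = 0.5184 + 0.5625 + 0.0121 + 0.1024 + 0.0576 + 0.0961 + 0.0001 + 0.0081 + 0.0256 = 1.3829

1.383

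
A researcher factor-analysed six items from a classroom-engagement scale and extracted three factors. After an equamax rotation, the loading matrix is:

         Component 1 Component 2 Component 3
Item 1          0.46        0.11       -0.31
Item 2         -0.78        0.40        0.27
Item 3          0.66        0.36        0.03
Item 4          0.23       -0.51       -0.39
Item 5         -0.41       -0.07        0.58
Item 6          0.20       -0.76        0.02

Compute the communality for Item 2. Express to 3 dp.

h² = (-0.78)² + 0.40² + 0.27² = 0.6084 + 0.1600 + 0.0729 = 0.8413

0.841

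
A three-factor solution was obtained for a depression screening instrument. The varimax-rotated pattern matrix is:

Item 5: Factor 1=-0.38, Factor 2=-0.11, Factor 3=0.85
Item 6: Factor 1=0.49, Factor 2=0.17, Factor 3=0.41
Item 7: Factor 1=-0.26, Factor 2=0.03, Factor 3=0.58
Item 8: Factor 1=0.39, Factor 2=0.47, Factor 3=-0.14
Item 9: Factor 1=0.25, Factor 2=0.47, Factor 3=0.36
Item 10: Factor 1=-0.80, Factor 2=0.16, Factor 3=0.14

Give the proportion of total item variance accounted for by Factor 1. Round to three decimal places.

SS loadings for Factor 1 = (-0.38)² + 0.49² + (-0.26)² + 0.39² + 0.25² + (-0.80)² = 1.3067
Proportion of variance = 1.3067 / 6 = 0.2178.

0.218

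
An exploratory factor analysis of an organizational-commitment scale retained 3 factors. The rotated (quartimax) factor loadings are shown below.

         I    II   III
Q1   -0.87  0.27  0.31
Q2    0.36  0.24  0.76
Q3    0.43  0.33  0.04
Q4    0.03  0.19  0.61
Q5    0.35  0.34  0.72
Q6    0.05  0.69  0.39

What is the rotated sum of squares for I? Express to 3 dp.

1.197

SS loadings for I = (-0.87)² + 0.36² + 0.43² + 0.03² + 0.35² + 0.05² = 0.7569 + 0.1296 + 0.1849 + 0.0009 + 0.1225 + 0.0025 = 1.1973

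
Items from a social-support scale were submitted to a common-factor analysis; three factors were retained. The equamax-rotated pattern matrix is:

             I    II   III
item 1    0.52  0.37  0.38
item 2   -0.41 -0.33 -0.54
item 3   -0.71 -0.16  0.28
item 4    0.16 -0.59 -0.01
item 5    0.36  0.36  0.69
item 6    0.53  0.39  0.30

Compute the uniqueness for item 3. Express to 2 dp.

0.39

h² = (-0.71)² + (-0.16)² + 0.28² = 0.5041 + 0.0256 + 0.0784 = 0.6081
Uniqueness u² = 1 − h² = 1 − 0.6081 = 0.3919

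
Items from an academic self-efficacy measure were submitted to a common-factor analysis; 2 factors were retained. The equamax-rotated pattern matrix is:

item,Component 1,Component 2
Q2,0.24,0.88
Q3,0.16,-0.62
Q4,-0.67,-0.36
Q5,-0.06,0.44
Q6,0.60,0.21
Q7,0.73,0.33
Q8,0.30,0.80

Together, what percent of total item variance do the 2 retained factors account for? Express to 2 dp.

54.19%

SS loadings by factor: 1.5186, 2.2750; total = 3.7936.
Total variance with 7 standardized items is 7, so the solution explains 3.7936/7 = 0.5419 = 54.19%.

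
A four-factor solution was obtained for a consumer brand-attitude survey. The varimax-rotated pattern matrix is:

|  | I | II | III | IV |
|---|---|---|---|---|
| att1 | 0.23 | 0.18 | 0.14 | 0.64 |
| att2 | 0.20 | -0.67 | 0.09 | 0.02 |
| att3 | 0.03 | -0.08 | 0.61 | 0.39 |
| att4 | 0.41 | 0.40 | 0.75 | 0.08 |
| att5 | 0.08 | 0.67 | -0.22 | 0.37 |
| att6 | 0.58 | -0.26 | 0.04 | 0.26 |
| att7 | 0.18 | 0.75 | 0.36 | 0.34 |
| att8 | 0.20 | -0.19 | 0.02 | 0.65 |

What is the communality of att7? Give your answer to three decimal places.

0.840

h² = 0.18² + 0.75² + 0.36² + 0.34² = 0.0324 + 0.5625 + 0.1296 + 0.1156 = 0.8401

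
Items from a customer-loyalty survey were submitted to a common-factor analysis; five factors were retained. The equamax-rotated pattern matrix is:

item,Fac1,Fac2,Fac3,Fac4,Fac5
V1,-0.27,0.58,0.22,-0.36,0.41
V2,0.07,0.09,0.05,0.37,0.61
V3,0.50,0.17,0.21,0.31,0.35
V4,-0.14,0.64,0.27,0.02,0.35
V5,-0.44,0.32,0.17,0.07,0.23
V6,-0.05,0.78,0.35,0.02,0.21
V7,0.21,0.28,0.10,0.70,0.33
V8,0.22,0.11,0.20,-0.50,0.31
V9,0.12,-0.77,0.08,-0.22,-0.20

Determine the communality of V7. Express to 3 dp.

0.731

h² = 0.21² + 0.28² + 0.10² + 0.70² + 0.33² = 0.0441 + 0.0784 + 0.0100 + 0.4900 + 0.1089 = 0.7314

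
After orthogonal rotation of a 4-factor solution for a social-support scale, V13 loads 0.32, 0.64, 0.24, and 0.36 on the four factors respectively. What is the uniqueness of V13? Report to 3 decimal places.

h² = 0.32² + 0.64² + 0.24² + 0.36² = 0.1024 + 0.4096 + 0.0576 + 0.1296 = 0.6992
Uniqueness u² = 1 − h² = 1 − 0.6992 = 0.3008

0.301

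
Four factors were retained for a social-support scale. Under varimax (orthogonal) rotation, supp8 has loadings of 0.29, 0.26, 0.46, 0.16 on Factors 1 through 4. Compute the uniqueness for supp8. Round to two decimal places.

h² = 0.29² + 0.26² + 0.46² + 0.16² = 0.0841 + 0.0676 + 0.2116 + 0.0256 = 0.3889
Uniqueness u² = 1 − h² = 1 − 0.3889 = 0.6111

0.61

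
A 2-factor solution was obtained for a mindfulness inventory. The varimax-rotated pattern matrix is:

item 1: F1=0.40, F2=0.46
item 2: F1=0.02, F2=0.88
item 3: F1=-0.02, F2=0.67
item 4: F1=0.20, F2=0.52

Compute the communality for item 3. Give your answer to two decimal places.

0.45

h² = (-0.02)² + 0.67² = 0.0004 + 0.4489 = 0.4493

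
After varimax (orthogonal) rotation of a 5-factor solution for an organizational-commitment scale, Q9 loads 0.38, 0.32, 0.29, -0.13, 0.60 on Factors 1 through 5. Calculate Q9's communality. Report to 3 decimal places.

0.708

h² = 0.38² + 0.32² + 0.29² + (-0.13)² + 0.60² = 0.1444 + 0.1024 + 0.0841 + 0.0169 + 0.3600 = 0.7078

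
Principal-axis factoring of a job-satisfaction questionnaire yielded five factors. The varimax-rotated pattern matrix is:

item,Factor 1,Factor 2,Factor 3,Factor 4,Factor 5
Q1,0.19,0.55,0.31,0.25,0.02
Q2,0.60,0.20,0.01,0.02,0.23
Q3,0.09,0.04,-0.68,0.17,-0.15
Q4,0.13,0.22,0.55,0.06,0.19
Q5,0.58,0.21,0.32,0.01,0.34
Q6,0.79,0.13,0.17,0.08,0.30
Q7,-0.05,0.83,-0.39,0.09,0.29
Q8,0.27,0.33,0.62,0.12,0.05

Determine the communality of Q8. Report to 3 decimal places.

h² = 0.27² + 0.33² + 0.62² + 0.12² + 0.05² = 0.0729 + 0.1089 + 0.3844 + 0.0144 + 0.0025 = 0.5831

0.583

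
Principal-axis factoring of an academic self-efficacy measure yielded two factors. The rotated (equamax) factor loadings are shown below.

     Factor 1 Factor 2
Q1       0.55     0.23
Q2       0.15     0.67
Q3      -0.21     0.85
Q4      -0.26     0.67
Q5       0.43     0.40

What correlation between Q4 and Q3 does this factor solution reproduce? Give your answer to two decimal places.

r̂ = Σ λ_i·λ_j across factors = (-0.26)(-0.21) + (0.67)(0.85)
  = +0.0546 +0.5695 = 0.6241

0.62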